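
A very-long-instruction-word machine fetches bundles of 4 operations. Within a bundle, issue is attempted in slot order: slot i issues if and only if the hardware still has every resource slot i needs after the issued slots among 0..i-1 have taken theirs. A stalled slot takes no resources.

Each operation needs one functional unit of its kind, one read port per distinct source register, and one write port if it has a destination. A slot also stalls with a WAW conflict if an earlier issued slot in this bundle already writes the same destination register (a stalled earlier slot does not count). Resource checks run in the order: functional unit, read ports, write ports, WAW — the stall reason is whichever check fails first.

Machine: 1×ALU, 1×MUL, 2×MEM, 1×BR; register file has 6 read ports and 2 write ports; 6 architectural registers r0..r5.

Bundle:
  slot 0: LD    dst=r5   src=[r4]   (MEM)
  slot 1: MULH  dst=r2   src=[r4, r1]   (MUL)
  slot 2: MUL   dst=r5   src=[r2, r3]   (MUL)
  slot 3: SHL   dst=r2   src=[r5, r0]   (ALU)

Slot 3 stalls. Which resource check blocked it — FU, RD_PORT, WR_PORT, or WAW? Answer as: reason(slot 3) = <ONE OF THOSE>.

reason(slot 3) = WR_PORT

  0. MEM→r5 ⇒ go  {1A/1Mu/1Ld/1B | 5r 1w}
  1. MUL→r2 ⇒ go  {1A/0Mu/1Ld/1B | 3r 0w}
  2. MUL→r5 ⇒ no(FU)  {1A/0Mu/1Ld/1B | 3r 0w}
  3. ALU→r2 ⇒ no(WR_PORT)  {1A/0Mu/1Ld/1B | 3r 0w}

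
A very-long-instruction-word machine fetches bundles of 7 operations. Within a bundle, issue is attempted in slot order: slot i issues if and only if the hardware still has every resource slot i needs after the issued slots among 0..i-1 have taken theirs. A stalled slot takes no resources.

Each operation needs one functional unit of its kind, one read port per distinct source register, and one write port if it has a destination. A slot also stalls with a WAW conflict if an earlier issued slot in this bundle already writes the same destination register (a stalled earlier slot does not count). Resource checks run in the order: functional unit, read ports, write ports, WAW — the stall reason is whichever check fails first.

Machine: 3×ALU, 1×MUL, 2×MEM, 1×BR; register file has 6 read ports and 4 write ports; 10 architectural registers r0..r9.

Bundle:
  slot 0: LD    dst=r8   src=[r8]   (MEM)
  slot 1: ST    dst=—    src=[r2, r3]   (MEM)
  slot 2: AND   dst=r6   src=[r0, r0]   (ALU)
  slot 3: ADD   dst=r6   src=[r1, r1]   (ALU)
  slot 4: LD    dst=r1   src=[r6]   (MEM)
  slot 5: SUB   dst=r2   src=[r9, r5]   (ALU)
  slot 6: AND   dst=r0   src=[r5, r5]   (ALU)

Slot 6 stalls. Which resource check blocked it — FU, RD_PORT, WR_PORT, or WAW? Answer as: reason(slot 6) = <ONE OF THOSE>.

  0. MEM→r8 ⇒ go  {3A/1Mu/1Ld/1B | 5r 3w}
  1. MEM ⇒ go  {3A/1Mu/0Ld/1B | 3r 3w}
  2. ALU→r6 ⇒ go  {2A/1Mu/0Ld/1B | 2r 2w}
  3. ALU→r6 ⇒ no(WAW)  {2A/1Mu/0Ld/1B | 2r 2w}
  4. MEM→r1 ⇒ no(FU)  {2A/1Mu/0Ld/1B | 2r 2w}
  5. ALU→r2 ⇒ go  {1A/1Mu/0Ld/1B | 0r 1w}
  6. ALU→r0 ⇒ no(RD_PORT)  {1A/1Mu/0Ld/1B | 0r 1w}

reason(slot 6) = RD_PORT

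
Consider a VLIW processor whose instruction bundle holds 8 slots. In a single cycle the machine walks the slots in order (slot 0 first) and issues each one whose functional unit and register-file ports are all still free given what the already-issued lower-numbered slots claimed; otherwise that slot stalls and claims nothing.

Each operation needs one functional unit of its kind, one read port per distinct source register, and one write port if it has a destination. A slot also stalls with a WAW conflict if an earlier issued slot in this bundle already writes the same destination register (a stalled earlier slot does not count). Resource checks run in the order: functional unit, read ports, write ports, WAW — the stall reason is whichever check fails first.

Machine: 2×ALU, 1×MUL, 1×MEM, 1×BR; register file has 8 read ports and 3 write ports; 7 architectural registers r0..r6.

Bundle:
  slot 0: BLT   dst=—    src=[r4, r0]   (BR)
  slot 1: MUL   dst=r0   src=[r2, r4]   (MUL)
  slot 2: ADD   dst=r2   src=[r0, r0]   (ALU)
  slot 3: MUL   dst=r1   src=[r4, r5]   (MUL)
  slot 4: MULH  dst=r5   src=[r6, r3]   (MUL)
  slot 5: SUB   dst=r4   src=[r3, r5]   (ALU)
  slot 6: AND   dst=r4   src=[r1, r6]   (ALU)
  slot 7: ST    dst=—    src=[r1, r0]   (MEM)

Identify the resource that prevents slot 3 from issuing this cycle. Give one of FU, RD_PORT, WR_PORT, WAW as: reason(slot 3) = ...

[0] BR needs rd=2 wr=0: ok; after: ALU=2 MUL=1 MEM=1 BR=0, R=6, W=3
[1] MUL needs rd=2 wr=1: ok; after: ALU=2 MUL=0 MEM=1 BR=0, R=4, W=2
[2] ALU needs rd=1 wr=1: ok; after: ALU=1 MUL=0 MEM=1 BR=0, R=3, W=1
[3] MUL needs rd=2 wr=1: FU; after: ALU=1 MUL=0 MEM=1 BR=0, R=3, W=1
[4] MUL needs rd=2 wr=1: FU; after: ALU=1 MUL=0 MEM=1 BR=0, R=3, W=1
[5] ALU needs rd=2 wr=1: ok; after: ALU=0 MUL=0 MEM=1 BR=0, R=1, W=0
[6] ALU needs rd=2 wr=1: FU; after: ALU=0 MUL=0 MEM=1 BR=0, R=1, W=0
[7] MEM needs rd=2 wr=0: RD_PORT; after: ALU=0 MUL=0 MEM=1 BR=0, R=1, W=0

reason(slot 3) = FU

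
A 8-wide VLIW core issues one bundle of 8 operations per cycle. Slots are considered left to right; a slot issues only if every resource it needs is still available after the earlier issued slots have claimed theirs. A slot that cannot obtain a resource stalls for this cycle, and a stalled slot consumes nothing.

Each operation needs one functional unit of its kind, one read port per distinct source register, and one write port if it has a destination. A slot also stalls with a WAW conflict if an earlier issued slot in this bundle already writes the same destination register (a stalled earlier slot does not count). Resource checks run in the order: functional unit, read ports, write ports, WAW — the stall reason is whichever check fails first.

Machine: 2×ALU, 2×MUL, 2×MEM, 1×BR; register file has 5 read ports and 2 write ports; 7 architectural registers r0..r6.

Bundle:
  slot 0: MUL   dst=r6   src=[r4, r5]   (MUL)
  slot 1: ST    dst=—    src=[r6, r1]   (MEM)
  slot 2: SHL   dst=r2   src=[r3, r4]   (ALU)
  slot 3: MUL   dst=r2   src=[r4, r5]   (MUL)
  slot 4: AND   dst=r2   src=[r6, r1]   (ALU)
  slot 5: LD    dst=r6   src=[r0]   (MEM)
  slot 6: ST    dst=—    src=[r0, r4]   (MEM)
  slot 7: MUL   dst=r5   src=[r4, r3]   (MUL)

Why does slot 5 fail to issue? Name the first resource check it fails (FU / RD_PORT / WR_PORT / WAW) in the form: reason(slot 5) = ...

slot 0 (MUL): ISSUE — free A2,Mu1,Ld2,B1 rp3 wp1
slot 1 (MEM): ISSUE — free A2,Mu1,Ld1,B1 rp1 wp1
slot 2 (ALU): stall RD_PORT — free A2,Mu1,Ld1,B1 rp1 wp1
slot 3 (MUL): stall RD_PORT — free A2,Mu1,Ld1,B1 rp1 wp1
slot 4 (ALU): stall RD_PORT — free A2,Mu1,Ld1,B1 rp1 wp1
slot 5 (MEM): stall WAW — free A2,Mu1,Ld1,B1 rp1 wp1
slot 6 (MEM): stall RD_PORT — free A2,Mu1,Ld1,B1 rp1 wp1
slot 7 (MUL): stall RD_PORT — free A2,Mu1,Ld1,B1 rp1 wp1

reason(slot 5) = WAW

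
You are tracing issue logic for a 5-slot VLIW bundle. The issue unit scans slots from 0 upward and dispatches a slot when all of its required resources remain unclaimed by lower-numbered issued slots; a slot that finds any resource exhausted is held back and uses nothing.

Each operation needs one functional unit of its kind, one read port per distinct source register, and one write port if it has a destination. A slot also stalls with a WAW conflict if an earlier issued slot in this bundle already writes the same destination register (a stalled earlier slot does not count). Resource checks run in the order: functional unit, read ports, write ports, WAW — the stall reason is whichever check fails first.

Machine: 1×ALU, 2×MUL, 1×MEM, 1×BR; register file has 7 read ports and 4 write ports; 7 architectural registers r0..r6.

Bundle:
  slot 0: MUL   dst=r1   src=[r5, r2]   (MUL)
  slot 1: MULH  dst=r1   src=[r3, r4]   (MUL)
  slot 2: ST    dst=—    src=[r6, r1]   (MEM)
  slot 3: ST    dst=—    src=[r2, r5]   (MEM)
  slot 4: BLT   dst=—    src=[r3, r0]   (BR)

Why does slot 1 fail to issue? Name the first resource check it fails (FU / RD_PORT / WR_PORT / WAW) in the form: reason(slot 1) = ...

reason(slot 1) = WAW

(0) want 1×MUL +2rd +1wr — yes → AL1|MU1|ME1|BR1|rd5|wr3
(1) want 1×MUL +2rd +1wr — WAW → AL1|MU1|ME1|BR1|rd5|wr3
(2) want 1×MEM +2rd +0wr — yes → AL1|MU1|ME0|BR1|rd3|wr3
(3) want 1×MEM +2rd +0wr — FU → AL1|MU1|ME0|BR1|rd3|wr3
(4) want 1×BR +2rd +0wr — yes → AL1|MU1|ME0|BR0|rd1|wr3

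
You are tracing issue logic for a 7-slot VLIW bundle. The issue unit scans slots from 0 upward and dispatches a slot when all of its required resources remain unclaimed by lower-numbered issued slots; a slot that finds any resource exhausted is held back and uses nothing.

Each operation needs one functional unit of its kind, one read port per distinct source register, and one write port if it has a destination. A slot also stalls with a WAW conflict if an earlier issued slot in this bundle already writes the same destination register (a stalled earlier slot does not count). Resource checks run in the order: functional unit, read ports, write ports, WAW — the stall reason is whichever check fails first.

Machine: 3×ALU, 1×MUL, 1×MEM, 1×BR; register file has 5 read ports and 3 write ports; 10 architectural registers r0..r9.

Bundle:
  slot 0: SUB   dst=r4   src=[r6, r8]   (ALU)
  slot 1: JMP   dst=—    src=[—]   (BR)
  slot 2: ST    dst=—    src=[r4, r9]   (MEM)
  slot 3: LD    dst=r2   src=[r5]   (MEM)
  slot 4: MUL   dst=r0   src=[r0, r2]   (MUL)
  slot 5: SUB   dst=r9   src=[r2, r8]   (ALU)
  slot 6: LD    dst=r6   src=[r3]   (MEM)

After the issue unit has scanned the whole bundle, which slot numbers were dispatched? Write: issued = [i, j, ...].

[0] ALU needs rd=2 wr=1: ok; after: ALU=2 MUL=1 MEM=1 BR=1, R=3, W=2
[1] BR needs rd=0 wr=0: ok; after: ALU=2 MUL=1 MEM=1 BR=0, R=3, W=2
[2] MEM needs rd=2 wr=0: ok; after: ALU=2 MUL=1 MEM=0 BR=0, R=1, W=2
[3] MEM needs rd=1 wr=1: FU; after: ALU=2 MUL=1 MEM=0 BR=0, R=1, W=2
[4] MUL needs rd=2 wr=1: RD_PORT; after: ALU=2 MUL=1 MEM=0 BR=0, R=1, W=2
[5] ALU needs rd=2 wr=1: RD_PORT; after: ALU=2 MUL=1 MEM=0 BR=0, R=1, W=2
[6] MEM needs rd=1 wr=1: FU; after: ALU=2 MUL=1 MEM=0 BR=0, R=1, W=2

issued = [0, 1, 2]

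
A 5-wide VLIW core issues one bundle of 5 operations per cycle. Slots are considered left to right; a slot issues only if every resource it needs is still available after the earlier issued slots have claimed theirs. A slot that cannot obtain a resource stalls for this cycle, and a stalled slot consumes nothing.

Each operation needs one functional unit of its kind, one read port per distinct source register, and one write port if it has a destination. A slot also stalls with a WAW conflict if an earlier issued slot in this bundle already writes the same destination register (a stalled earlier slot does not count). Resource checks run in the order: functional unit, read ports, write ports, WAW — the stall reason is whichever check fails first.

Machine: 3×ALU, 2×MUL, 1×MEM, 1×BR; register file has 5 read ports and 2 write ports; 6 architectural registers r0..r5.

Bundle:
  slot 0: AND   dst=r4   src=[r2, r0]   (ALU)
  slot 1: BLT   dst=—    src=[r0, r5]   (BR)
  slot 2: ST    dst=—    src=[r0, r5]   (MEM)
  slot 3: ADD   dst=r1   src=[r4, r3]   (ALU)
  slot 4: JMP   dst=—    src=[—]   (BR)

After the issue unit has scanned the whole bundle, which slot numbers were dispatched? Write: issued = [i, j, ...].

issued = [0, 1]

#0 ALU src=r2,r0 dispatched  <A:2 Mu:2 Ld:1 B:1 rd:3 wr:1>
#1 BR src=r0,r5 dispatched  <A:2 Mu:2 Ld:1 B:0 rd:1 wr:1>
#2 MEM src=r0,r5 held:RD_PORT  <A:2 Mu:2 Ld:1 B:0 rd:1 wr:1>
#3 ALU src=r4,r3 held:RD_PORT  <A:2 Mu:2 Ld:1 B:0 rd:1 wr:1>
#4 BR src=- held:FU  <A:2 Mu:2 Ld:1 B:0 rd:1 wr:1>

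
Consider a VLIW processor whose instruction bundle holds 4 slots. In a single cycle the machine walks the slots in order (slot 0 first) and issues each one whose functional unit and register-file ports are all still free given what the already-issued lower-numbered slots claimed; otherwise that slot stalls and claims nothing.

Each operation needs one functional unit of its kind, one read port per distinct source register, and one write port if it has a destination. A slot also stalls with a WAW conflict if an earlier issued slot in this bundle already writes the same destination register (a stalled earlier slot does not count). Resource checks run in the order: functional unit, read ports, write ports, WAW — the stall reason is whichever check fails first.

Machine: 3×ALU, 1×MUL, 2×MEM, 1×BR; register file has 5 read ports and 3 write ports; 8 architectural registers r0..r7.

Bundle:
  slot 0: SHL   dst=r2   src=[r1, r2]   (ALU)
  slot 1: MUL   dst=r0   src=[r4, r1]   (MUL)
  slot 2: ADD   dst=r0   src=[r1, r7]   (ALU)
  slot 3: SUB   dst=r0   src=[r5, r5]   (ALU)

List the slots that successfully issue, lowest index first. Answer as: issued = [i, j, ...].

issued = [0, 1]

[0] ALU needs rd=2 wr=1: ok; after: ALU=2 MUL=1 MEM=2 BR=1, R=3, W=2
[1] MUL needs rd=2 wr=1: ok; after: ALU=2 MUL=0 MEM=2 BR=1, R=1, W=1
[2] ALU needs rd=2 wr=1: RD_PORT; after: ALU=2 MUL=0 MEM=2 BR=1, R=1, W=1
[3] ALU needs rd=1 wr=1: WAW; after: ALU=2 MUL=0 MEM=2 BR=1, R=1, W=1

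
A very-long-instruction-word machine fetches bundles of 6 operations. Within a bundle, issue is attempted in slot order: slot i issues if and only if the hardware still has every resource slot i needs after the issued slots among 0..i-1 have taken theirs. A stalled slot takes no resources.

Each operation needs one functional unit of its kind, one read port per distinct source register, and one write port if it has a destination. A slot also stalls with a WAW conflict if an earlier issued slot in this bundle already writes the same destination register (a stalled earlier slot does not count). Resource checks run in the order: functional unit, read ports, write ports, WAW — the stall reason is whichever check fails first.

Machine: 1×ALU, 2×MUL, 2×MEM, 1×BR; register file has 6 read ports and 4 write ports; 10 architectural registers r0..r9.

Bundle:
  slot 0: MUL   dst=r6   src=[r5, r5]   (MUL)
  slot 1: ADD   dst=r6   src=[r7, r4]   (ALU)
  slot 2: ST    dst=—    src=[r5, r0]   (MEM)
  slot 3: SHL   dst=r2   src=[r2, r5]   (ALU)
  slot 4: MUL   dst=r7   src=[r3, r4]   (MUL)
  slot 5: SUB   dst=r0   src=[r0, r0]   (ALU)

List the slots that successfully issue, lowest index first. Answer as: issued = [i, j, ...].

#0 MUL src=r5,r5 dispatched  <A:1 Mu:1 Ld:2 B:1 rd:5 wr:3>
#1 ALU src=r7,r4 held:WAW  <A:1 Mu:1 Ld:2 B:1 rd:5 wr:3>
#2 MEM src=r5,r0 dispatched  <A:1 Mu:1 Ld:1 B:1 rd:3 wr:3>
#3 ALU src=r2,r5 dispatched  <A:0 Mu:1 Ld:1 B:1 rd:1 wr:2>
#4 MUL src=r3,r4 held:RD_PORT  <A:0 Mu:1 Ld:1 B:1 rd:1 wr:2>
#5 ALU src=r0,r0 held:FU  <A:0 Mu:1 Ld:1 B:1 rd:1 wr:2>

issued = [0, 2, 3]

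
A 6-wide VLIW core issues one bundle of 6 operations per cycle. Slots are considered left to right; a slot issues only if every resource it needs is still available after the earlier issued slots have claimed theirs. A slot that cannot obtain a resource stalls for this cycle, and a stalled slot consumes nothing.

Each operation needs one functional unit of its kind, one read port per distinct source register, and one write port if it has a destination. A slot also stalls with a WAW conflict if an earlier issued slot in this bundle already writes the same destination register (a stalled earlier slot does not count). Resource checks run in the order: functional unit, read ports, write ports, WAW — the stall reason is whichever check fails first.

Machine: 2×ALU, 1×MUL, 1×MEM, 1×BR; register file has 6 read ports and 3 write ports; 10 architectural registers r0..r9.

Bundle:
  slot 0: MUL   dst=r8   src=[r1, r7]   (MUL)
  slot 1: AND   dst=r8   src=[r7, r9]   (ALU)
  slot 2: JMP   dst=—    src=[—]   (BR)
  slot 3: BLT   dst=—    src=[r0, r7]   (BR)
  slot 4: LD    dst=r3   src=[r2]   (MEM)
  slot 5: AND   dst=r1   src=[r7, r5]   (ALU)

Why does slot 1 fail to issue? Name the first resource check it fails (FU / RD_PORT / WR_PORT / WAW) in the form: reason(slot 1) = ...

(0) want 1×MUL +2rd +1wr — yes → AL2|MU0|ME1|BR1|rd4|wr2
(1) want 1×ALU +2rd +1wr — WAW → AL2|MU0|ME1|BR1|rd4|wr2
(2) want 1×BR +0rd +0wr — yes → AL2|MU0|ME1|BR0|rd4|wr2
(3) want 1×BR +2rd +0wr — FU → AL2|MU0|ME1|BR0|rd4|wr2
(4) want 1×MEM +1rd +1wr — yes → AL2|MU0|ME0|BR0|rd3|wr1
(5) want 1×ALU +2rd +1wr — yes → AL1|MU0|ME0|BR0|rd1|wr0

reason(slot 1) = WAW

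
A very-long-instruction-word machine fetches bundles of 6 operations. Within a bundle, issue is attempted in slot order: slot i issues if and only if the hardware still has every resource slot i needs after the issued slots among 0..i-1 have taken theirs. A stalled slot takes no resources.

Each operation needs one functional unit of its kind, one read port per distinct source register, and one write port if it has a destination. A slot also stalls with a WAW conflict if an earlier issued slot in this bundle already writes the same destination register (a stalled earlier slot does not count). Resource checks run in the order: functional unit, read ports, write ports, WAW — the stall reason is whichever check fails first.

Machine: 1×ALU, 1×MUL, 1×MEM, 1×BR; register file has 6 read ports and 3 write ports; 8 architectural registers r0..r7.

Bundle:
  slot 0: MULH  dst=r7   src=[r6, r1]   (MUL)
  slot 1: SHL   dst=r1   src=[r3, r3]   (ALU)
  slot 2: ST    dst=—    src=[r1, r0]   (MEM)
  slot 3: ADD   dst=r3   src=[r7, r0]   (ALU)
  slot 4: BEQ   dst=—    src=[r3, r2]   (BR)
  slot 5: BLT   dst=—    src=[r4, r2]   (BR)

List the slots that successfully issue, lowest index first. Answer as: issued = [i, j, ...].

issued = [0, 1, 2]

(0) want 1×MUL +2rd +1wr — yes → AL1|MU0|ME1|BR1|rd4|wr2
(1) want 1×ALU +1rd +1wr — yes → AL0|MU0|ME1|BR1|rd3|wr1
(2) want 1×MEM +2rd +0wr — yes → AL0|MU0|ME0|BR1|rd1|wr1
(3) want 1×ALU +2rd +1wr — FU → AL0|MU0|ME0|BR1|rd1|wr1
(4) want 1×BR +2rd +0wr — RD_PORT → AL0|MU0|ME0|BR1|rd1|wr1
(5) want 1×BR +2rd +0wr — RD_PORT → AL0|MU0|ME0|BR1|rd1|wr1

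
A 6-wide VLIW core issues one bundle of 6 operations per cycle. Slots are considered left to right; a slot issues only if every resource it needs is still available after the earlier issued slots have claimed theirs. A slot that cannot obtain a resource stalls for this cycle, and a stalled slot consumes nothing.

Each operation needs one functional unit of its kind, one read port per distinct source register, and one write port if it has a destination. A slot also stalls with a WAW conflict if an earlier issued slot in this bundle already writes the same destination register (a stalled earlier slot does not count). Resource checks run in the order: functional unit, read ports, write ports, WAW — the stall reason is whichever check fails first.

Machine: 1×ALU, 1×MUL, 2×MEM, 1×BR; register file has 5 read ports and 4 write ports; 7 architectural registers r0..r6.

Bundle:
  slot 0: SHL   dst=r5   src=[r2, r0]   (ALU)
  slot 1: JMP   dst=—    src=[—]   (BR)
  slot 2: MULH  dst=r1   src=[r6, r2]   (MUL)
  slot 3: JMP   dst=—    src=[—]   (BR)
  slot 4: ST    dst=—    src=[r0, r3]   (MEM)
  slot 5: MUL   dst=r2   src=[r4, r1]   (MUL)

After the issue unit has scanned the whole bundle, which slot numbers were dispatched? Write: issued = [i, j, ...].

  0. ALU→r5 ⇒ go  {0A/1Mu/2Ld/1B | 3r 3w}
  1. BR ⇒ go  {0A/1Mu/2Ld/0B | 3r 3w}
  2. MUL→r1 ⇒ go  {0A/0Mu/2Ld/0B | 1r 2w}
  3. BR ⇒ no(FU)  {0A/0Mu/2Ld/0B | 1r 2w}
  4. MEM ⇒ no(RD_PORT)  {0A/0Mu/2Ld/0B | 1r 2w}
  5. MUL→r2 ⇒ no(FU)  {0A/0Mu/2Ld/0B | 1r 2w}

issued = [0, 1, 2]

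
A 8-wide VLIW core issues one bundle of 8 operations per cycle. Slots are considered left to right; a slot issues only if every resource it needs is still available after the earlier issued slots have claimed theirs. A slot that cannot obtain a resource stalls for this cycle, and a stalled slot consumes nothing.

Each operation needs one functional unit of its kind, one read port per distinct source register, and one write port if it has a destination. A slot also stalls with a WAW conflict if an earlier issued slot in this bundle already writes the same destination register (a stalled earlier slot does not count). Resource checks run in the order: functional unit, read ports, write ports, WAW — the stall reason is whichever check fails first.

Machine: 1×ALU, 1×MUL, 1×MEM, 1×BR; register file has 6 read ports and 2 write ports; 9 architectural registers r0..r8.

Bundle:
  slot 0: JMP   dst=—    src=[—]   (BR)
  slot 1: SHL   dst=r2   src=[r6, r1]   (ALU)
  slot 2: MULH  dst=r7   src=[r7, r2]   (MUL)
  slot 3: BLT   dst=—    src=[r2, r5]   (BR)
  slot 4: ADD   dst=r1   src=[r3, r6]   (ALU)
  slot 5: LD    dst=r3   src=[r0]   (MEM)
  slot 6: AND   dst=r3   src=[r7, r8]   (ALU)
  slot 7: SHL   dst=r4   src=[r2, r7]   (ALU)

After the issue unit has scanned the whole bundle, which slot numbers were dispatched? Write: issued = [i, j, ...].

  0. BR ⇒ go  {1A/1Mu/1Ld/0B | 6r 2w}
  1. ALU→r2 ⇒ go  {0A/1Mu/1Ld/0B | 4r 1w}
  2. MUL→r7 ⇒ go  {0A/0Mu/1Ld/0B | 2r 0w}
  3. BR ⇒ no(FU)  {0A/0Mu/1Ld/0B | 2r 0w}
  4. ALU→r1 ⇒ no(FU)  {0A/0Mu/1Ld/0B | 2r 0w}
  5. MEM→r3 ⇒ no(WR_PORT)  {0A/0Mu/1Ld/0B | 2r 0w}
  6. ALU→r3 ⇒ no(FU)  {0A/0Mu/1Ld/0B | 2r 0w}
  7. ALU→r4 ⇒ no(FU)  {0A/0Mu/1Ld/0B | 2r 0w}

issued = [0, 1, 2]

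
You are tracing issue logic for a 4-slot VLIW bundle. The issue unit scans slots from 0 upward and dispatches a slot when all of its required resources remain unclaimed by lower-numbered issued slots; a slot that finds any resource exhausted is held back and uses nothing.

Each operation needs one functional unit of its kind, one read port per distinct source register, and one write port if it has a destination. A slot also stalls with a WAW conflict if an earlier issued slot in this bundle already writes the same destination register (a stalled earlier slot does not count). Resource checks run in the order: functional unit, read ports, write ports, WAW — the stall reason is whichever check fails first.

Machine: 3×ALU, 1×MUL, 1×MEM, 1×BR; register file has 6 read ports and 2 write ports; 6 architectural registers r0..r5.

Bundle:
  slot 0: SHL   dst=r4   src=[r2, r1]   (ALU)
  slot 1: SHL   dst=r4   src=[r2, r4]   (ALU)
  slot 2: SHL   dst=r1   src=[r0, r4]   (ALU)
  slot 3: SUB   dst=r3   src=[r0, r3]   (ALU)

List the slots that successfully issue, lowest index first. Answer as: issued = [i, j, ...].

issued = [0, 2]

(0) want 1×ALU +2rd +1wr — yes → AL2|MU1|ME1|BR1|rd4|wr1
(1) want 1×ALU +2rd +1wr — WAW → AL2|MU1|ME1|BR1|rd4|wr1
(2) want 1×ALU +2rd +1wr — yes → AL1|MU1|ME1|BR1|rd2|wr0
(3) want 1×ALU +2rd +1wr — WR_PORT → AL1|MU1|ME1|BR1|rd2|wr0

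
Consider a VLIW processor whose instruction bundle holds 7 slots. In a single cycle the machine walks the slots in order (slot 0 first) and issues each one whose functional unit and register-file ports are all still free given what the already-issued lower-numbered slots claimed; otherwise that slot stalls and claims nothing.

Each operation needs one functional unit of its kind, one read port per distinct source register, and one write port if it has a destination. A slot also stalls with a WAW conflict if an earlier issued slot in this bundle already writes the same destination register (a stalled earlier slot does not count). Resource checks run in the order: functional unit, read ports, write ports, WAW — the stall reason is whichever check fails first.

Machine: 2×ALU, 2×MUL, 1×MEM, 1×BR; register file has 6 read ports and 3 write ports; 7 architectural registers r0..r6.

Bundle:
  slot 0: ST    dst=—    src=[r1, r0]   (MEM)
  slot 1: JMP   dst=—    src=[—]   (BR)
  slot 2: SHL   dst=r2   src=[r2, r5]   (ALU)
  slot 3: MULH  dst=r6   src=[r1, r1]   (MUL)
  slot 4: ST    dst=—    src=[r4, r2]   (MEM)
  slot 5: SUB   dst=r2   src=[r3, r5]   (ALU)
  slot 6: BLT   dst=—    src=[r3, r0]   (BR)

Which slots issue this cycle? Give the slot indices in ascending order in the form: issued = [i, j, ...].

issued = [0, 1, 2, 3]

(0) want 1×MEM +2rd +0wr — yes → AL2|MU2|ME0|BR1|rd4|wr3
(1) want 1×BR +0rd +0wr — yes → AL2|MU2|ME0|BR0|rd4|wr3
(2) want 1×ALU +2rd +1wr — yes → AL1|MU2|ME0|BR0|rd2|wr2
(3) want 1×MUL +1rd +1wr — yes → AL1|MU1|ME0|BR0|rd1|wr1
(4) want 1×MEM +2rd +0wr — FU → AL1|MU1|ME0|BR0|rd1|wr1
(5) want 1×ALU +2rd +1wr — RD_PORT → AL1|MU1|ME0|BR0|rd1|wr1
(6) want 1×BR +2rd +0wr — FU → AL1|MU1|ME0|BR0|rd1|wr1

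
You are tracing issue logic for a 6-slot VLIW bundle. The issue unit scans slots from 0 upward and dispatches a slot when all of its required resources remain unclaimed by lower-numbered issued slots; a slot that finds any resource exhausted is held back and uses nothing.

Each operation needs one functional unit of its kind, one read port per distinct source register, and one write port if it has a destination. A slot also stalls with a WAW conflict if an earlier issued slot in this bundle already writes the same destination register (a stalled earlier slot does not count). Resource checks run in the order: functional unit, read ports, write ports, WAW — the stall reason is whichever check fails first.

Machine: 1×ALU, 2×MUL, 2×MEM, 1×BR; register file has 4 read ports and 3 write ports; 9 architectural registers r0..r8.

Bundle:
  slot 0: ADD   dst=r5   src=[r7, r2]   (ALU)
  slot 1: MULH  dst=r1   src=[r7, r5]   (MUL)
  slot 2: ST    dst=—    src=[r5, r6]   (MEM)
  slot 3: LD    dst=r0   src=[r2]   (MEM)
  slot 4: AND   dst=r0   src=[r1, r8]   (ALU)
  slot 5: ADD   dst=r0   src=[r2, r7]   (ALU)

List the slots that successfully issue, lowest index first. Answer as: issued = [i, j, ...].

issued = [0, 1]

#0 ALU src=r7,r2 dispatched  <A:0 Mu:2 Ld:2 B:1 rd:2 wr:2>
#1 MUL src=r7,r5 dispatched  <A:0 Mu:1 Ld:2 B:1 rd:0 wr:1>
#2 MEM src=r5,r6 held:RD_PORT  <A:0 Mu:1 Ld:2 B:1 rd:0 wr:1>
#3 MEM src=r2 held:RD_PORT  <A:0 Mu:1 Ld:2 B:1 rd:0 wr:1>
#4 ALU src=r1,r8 held:FU  <A:0 Mu:1 Ld:2 B:1 rd:0 wr:1>
#5 ALU src=r2,r7 held:FU  <A:0 Mu:1 Ld:2 B:1 rd:0 wr:1>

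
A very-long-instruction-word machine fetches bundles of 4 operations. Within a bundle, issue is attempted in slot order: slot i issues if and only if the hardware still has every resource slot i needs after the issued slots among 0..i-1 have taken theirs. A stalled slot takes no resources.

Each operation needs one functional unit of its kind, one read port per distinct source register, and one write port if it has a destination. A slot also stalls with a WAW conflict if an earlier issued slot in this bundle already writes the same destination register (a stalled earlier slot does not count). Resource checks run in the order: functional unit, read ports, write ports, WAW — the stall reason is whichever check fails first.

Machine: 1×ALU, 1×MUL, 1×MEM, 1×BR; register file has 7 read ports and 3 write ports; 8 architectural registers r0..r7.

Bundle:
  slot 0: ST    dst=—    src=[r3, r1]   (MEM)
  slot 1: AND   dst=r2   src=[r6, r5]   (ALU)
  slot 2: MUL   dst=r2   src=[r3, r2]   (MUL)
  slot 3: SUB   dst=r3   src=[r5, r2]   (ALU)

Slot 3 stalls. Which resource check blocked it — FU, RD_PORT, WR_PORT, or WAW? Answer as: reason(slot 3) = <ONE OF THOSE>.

reason(slot 3) = FU

slot 0 (MEM): ISSUE — free A1,Mu1,Ld0,B1 rp5 wp3
slot 1 (ALU): ISSUE — free A0,Mu1,Ld0,B1 rp3 wp2
slot 2 (MUL): stall WAW — free A0,Mu1,Ld0,B1 rp3 wp2
slot 3 (ALU): stall FU — free A0,Mu1,Ld0,B1 rp3 wp2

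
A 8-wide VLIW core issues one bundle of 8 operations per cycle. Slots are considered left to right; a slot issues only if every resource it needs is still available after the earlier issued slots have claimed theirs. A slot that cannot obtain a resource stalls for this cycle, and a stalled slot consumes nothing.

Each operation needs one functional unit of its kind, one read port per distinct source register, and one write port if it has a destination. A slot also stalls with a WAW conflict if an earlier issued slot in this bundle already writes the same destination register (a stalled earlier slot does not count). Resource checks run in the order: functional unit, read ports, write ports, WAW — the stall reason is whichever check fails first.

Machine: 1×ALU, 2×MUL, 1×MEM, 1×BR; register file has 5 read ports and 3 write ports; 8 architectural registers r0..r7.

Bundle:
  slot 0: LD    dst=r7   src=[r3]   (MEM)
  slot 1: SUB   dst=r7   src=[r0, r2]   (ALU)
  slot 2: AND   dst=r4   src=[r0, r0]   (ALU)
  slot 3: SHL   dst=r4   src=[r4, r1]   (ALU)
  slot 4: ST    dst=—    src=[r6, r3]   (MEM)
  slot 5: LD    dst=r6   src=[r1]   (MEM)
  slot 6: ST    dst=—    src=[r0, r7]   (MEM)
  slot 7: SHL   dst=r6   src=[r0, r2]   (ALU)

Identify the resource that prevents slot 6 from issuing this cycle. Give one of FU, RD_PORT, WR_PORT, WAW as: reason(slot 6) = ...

reason(slot 6) = FU

(0) want 1×MEM +1rd +1wr — yes → AL1|MU2|ME0|BR1|rd4|wr2
(1) want 1×ALU +2rd +1wr — WAW → AL1|MU2|ME0|BR1|rd4|wr2
(2) want 1×ALU +1rd +1wr — yes → AL0|MU2|ME0|BR1|rd3|wr1
(3) want 1×ALU +2rd +1wr — FU → AL0|MU2|ME0|BR1|rd3|wr1
(4) want 1×MEM +2rd +0wr — FU → AL0|MU2|ME0|BR1|rd3|wr1
(5) want 1×MEM +1rd +1wr — FU → AL0|MU2|ME0|BR1|rd3|wr1
(6) want 1×MEM +2rd +0wr — FU → AL0|MU2|ME0|BR1|rd3|wr1
(7) want 1×ALU +2rd +1wr — FU → AL0|MU2|ME0|BR1|rd3|wr1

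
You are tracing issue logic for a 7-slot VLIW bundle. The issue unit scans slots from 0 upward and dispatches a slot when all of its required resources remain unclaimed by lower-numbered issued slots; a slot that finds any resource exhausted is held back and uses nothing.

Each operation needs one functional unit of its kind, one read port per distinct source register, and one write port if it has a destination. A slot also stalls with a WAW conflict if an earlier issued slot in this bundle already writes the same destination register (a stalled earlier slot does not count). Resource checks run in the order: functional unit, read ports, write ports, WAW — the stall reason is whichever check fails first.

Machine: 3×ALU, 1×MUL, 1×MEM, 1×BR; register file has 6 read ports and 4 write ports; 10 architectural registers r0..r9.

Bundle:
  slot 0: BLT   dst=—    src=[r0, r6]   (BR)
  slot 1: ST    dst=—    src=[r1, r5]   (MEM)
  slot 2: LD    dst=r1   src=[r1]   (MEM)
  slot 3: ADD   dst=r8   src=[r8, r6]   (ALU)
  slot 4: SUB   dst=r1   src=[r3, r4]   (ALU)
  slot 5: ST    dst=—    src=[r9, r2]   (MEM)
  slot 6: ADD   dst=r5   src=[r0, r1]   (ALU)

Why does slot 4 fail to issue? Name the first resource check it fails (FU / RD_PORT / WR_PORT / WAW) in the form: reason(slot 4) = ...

  0. BR ⇒ go  {3A/1Mu/1Ld/0B | 4r 4w}
  1. MEM ⇒ go  {3A/1Mu/0Ld/0B | 2r 4w}
  2. MEM→r1 ⇒ no(FU)  {3A/1Mu/0Ld/0B | 2r 4w}
  3. ALU→r8 ⇒ go  {2A/1Mu/0Ld/0B | 0r 3w}
  4. ALU→r1 ⇒ no(RD_PORT)  {2A/1Mu/0Ld/0B | 0r 3w}
  5. MEM ⇒ no(FU)  {2A/1Mu/0Ld/0B | 0r 3w}
  6. ALU→r5 ⇒ no(RD_PORT)  {2A/1Mu/0Ld/0B | 0r 3w}

reason(slot 4) = RD_PORT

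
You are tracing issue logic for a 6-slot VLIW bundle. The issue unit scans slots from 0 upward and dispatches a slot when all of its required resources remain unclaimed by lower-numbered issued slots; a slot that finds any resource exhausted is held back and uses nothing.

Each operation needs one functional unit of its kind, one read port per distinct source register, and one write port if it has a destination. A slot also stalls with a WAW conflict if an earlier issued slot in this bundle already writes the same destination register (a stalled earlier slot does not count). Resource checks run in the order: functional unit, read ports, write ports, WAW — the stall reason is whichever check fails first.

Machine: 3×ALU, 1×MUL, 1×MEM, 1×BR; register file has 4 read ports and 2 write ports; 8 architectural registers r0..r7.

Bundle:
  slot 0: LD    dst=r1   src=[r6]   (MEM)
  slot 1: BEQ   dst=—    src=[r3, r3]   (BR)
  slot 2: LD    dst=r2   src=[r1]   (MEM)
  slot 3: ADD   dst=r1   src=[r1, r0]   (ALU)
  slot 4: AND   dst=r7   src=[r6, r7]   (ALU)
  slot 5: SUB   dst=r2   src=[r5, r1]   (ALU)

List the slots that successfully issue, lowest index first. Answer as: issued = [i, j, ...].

#0 MEM src=r6 dispatched  <A:3 Mu:1 Ld:0 B:1 rd:3 wr:1>
#1 BR src=r3,r3 dispatched  <A:3 Mu:1 Ld:0 B:0 rd:2 wr:1>
#2 MEM src=r1 held:FU  <A:3 Mu:1 Ld:0 B:0 rd:2 wr:1>
#3 ALU src=r1,r0 held:WAW  <A:3 Mu:1 Ld:0 B:0 rd:2 wr:1>
#4 ALU src=r6,r7 dispatched  <A:2 Mu:1 Ld:0 B:0 rd:0 wr:0>
#5 ALU src=r5,r1 held:RD_PORT  <A:2 Mu:1 Ld:0 B:0 rd:0 wr:0>

issued = [0, 1, 4]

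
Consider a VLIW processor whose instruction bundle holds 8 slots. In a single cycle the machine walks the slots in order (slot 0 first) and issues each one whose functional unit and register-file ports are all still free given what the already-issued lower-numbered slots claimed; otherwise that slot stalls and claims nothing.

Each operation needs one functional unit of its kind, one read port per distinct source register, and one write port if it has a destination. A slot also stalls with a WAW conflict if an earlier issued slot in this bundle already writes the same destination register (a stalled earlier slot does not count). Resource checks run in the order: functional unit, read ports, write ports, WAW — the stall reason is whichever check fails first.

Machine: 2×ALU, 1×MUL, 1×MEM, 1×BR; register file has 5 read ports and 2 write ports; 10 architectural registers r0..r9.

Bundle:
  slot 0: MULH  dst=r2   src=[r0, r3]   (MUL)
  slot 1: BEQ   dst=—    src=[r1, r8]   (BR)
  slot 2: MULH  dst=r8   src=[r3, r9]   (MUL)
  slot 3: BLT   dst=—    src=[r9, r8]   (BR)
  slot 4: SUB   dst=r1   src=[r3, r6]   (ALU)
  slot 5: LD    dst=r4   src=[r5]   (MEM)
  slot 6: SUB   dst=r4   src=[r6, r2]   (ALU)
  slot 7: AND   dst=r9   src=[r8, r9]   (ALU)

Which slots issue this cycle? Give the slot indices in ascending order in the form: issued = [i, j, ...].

[0] MUL needs rd=2 wr=1: ok; after: ALU=2 MUL=0 MEM=1 BR=1, R=3, W=1
[1] BR needs rd=2 wr=0: ok; after: ALU=2 MUL=0 MEM=1 BR=0, R=1, W=1
[2] MUL needs rd=2 wr=1: FU; after: ALU=2 MUL=0 MEM=1 BR=0, R=1, W=1
[3] BR needs rd=2 wr=0: FU; after: ALU=2 MUL=0 MEM=1 BR=0, R=1, W=1
[4] ALU needs rd=2 wr=1: RD_PORT; after: ALU=2 MUL=0 MEM=1 BR=0, R=1, W=1
[5] MEM needs rd=1 wr=1: ok; after: ALU=2 MUL=0 MEM=0 BR=0, R=0, W=0
[6] ALU needs rd=2 wr=1: RD_PORT; after: ALU=2 MUL=0 MEM=0 BR=0, R=0, W=0
[7] ALU needs rd=2 wr=1: RD_PORT; after: ALU=2 MUL=0 MEM=0 BR=0, R=0, W=0

issued = [0, 1, 5]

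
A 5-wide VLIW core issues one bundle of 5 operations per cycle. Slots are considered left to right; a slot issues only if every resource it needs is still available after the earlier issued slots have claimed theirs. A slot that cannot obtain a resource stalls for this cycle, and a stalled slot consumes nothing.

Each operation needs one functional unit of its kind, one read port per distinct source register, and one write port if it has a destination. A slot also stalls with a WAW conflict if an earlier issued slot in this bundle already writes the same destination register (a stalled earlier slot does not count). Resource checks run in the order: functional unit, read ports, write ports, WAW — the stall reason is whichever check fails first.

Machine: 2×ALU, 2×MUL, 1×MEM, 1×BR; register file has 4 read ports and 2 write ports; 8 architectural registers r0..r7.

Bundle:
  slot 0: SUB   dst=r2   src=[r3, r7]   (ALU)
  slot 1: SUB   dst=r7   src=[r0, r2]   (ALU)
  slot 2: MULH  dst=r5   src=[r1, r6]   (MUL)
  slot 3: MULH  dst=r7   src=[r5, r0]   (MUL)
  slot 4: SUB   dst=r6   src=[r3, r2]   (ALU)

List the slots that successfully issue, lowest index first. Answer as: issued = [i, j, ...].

  0. ALU→r2 ⇒ go  {1A/2Mu/1Ld/1B | 2r 1w}
  1. ALU→r7 ⇒ go  {0A/2Mu/1Ld/1B | 0r 0w}
  2. MUL→r5 ⇒ no(RD_PORT)  {0A/2Mu/1Ld/1B | 0r 0w}
  3. MUL→r7 ⇒ no(RD_PORT)  {0A/2Mu/1Ld/1B | 0r 0w}
  4. ALU→r6 ⇒ no(FU)  {0A/2Mu/1Ld/1B | 0r 0w}

issued = [0, 1]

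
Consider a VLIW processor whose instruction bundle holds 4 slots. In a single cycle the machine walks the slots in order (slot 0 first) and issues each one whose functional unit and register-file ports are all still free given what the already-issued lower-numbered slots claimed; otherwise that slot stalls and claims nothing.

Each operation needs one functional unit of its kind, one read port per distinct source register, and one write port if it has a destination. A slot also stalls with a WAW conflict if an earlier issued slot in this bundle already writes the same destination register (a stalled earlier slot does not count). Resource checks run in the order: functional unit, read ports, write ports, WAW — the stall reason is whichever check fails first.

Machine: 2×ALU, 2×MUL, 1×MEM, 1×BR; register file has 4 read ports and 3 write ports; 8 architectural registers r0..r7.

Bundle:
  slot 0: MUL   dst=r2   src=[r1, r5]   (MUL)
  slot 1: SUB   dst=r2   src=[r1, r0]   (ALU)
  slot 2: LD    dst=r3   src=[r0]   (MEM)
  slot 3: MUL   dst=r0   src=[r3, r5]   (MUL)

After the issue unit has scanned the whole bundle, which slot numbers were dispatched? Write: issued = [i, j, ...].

issued = [0, 2]

[0] MUL needs rd=2 wr=1: ok; after: ALU=2 MUL=1 MEM=1 BR=1, R=2, W=2
[1] ALU needs rd=2 wr=1: WAW; after: ALU=2 MUL=1 MEM=1 BR=1, R=2, W=2
[2] MEM needs rd=1 wr=1: ok; after: ALU=2 MUL=1 MEM=0 BR=1, R=1, W=1
[3] MUL needs rd=2 wr=1: RD_PORT; after: ALU=2 MUL=1 MEM=0 BR=1, R=1, W=1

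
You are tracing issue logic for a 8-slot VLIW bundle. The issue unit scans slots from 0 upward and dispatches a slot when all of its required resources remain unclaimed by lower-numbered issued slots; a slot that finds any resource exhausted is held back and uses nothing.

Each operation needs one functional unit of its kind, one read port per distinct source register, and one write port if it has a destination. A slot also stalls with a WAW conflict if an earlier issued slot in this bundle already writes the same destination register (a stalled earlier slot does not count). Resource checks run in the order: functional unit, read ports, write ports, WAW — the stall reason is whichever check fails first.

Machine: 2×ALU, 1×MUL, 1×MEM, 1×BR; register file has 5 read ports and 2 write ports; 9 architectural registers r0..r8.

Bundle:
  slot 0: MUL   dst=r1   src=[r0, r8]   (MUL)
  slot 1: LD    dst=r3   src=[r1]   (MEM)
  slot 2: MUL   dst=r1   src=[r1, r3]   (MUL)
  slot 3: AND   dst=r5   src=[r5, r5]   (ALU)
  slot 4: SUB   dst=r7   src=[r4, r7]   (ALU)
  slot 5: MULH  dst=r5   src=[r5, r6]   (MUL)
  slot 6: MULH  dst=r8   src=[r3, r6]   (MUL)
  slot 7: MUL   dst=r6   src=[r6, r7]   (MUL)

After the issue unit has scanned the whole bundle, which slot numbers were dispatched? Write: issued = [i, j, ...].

  0. MUL→r1 ⇒ go  {2A/0Mu/1Ld/1B | 3r 1w}
  1. MEM→r3 ⇒ go  {2A/0Mu/0Ld/1B | 2r 0w}
  2. MUL→r1 ⇒ no(FU)  {2A/0Mu/0Ld/1B | 2r 0w}
  3. ALU→r5 ⇒ no(WR_PORT)  {2A/0Mu/0Ld/1B | 2r 0w}
  4. ALU→r7 ⇒ no(WR_PORT)  {2A/0Mu/0Ld/1B | 2r 0w}
  5. MUL→r5 ⇒ no(FU)  {2A/0Mu/0Ld/1B | 2r 0w}
  6. MUL→r8 ⇒ no(FU)  {2A/0Mu/0Ld/1B | 2r 0w}
  7. MUL→r6 ⇒ no(FU)  {2A/0Mu/0Ld/1B | 2r 0w}

issued = [0, 1]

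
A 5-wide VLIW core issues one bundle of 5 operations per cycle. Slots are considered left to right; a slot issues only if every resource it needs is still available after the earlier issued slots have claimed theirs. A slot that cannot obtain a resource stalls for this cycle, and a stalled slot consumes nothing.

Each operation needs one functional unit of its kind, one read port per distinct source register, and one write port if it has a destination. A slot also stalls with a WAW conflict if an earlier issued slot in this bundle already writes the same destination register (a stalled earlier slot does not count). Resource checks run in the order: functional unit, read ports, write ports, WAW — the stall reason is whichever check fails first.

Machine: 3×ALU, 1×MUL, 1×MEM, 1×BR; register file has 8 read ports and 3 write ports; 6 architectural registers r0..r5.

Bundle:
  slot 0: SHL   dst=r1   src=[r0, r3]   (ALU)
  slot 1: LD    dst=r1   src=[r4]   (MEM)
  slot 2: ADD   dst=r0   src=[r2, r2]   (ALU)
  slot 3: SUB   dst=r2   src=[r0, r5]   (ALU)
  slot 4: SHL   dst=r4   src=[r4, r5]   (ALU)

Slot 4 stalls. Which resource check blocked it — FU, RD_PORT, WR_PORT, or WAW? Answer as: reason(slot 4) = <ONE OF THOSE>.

reason(slot 4) = FU

[0] ALU needs rd=2 wr=1: ok; after: ALU=2 MUL=1 MEM=1 BR=1, R=6, W=2
[1] MEM needs rd=1 wr=1: WAW; after: ALU=2 MUL=1 MEM=1 BR=1, R=6, W=2
[2] ALU needs rd=1 wr=1: ok; after: ALU=1 MUL=1 MEM=1 BR=1, R=5, W=1
[3] ALU needs rd=2 wr=1: ok; after: ALU=0 MUL=1 MEM=1 BR=1, R=3, W=0
[4] ALU needs rd=2 wr=1: FU; after: ALU=0 MUL=1 MEM=1 BR=1, R=3, W=0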